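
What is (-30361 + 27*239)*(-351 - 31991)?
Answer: 773232536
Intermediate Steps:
(-30361 + 27*239)*(-351 - 31991) = (-30361 + 6453)*(-32342) = -23908*(-32342) = 773232536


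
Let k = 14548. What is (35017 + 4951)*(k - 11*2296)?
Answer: -427977344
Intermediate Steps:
(35017 + 4951)*(k - 11*2296) = (35017 + 4951)*(14548 - 11*2296) = 39968*(14548 - 25256) = 39968*(-10708) = -427977344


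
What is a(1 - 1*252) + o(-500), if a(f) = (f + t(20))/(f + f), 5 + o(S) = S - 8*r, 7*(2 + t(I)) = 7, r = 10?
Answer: -146709/251 ≈ -584.50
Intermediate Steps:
t(I) = -1 (t(I) = -2 + (⅐)*7 = -2 + 1 = -1)
o(S) = -85 + S (o(S) = -5 + (S - 8*10) = -5 + (S - 80) = -5 + (-80 + S) = -85 + S)
a(f) = (-1 + f)/(2*f) (a(f) = (f - 1)/(f + f) = (-1 + f)/((2*f)) = (-1 + f)*(1/(2*f)) = (-1 + f)/(2*f))
a(1 - 1*252) + o(-500) = (-1 + (1 - 1*252))/(2*(1 - 1*252)) + (-85 - 500) = (-1 + (1 - 252))/(2*(1 - 252)) - 585 = (½)*(-1 - 251)/(-251) - 585 = (½)*(-1/251)*(-252) - 585 = 126/251 - 585 = -146709/251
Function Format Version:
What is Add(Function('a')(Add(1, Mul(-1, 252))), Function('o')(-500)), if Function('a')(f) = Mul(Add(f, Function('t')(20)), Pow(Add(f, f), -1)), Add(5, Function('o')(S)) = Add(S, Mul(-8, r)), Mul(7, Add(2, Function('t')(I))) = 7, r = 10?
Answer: Rational(-146709, 251) ≈ -584.50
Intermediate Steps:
Function('t')(I) = -1 (Function('t')(I) = Add(-2, Mul(Rational(1, 7), 7)) = Add(-2, 1) = -1)
Function('o')(S) = Add(-85, S) (Function('o')(S) = Add(-5, Add(S, Mul(-8, 10))) = Add(-5, Add(S, -80)) = Add(-5, Add(-80, S)) = Add(-85, S))
Function('a')(f) = Mul(Rational(1, 2), Pow(f, -1), Add(-1, f)) (Function('a')(f) = Mul(Add(f, -1), Pow(Add(f, f), -1)) = Mul(Add(-1, f), Pow(Mul(2, f), -1)) = Mul(Add(-1, f), Mul(Rational(1, 2), Pow(f, -1))) = Mul(Rational(1, 2), Pow(f, -1), Add(-1, f)))
Add(Function('a')(Add(1, Mul(-1, 252))), Function('o')(-500)) = Add(Mul(Rational(1, 2), Pow(Add(1, Mul(-1, 252)), -1), Add(-1, Add(1, Mul(-1, 252)))), Add(-85, -500)) = Add(Mul(Rational(1, 2), Pow(Add(1, -252), -1), Add(-1, Add(1, -252))), -585) = Add(Mul(Rational(1, 2), Pow(-251, -1), Add(-1, -251)), -585) = Add(Mul(Rational(1, 2), Rational(-1, 251), -252), -585) = Add(Rational(126, 251), -585) = Rational(-146709, 251)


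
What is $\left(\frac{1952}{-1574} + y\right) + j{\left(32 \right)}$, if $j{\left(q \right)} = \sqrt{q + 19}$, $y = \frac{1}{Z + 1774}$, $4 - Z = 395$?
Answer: $- \frac{1349021}{1088421} + \sqrt{51} \approx 5.902$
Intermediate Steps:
$Z = -391$ ($Z = 4 - 395 = -391$)
$y = \frac{1}{1383}$ ($y = \frac{1}{-391 + 1774} = \frac{1}{1383} \approx 0.00072307$)
$j{\left(q \right)} = \sqrt{19 + q}$
$\left(\frac{1952}{-1574} + y\right) + j{\left(32 \right)} = \left(\frac{1952}{-1574} + \frac{1}{1383}\right) + \sqrt{19 + 32} = \left(1952 \left(- \frac{1}{1574}\right) + \frac{1}{1383}\right) + \sqrt{51} = \left(- \frac{976}{787} + \frac{1}{1383}\right) + \sqrt{51} = - \frac{1349021}{1088421} + \sqrt{51}$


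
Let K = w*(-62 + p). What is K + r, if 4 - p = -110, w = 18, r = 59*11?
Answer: 1585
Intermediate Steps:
r = 649
p = 114 (p = 4 - 1*(-110) = 4 + 110 = 114)
K = 936 (K = 18*(-62 + 114) = 18*52 = 936)
K + r = 936 + 649 = 1585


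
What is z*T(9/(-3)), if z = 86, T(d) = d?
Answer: -258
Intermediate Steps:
z*T(9/(-3)) = 86*(9/(-3)) = 86*(9*(-⅓)) = 86*(-3) = -258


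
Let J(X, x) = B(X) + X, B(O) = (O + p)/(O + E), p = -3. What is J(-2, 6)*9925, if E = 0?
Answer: 9925/2 ≈ 4962.5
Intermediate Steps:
B(O) = (-3 + O)/O (B(O) = (O - 3)/(O + 0) = (-3 + O)/O)
J(X, x) = X + (-3 + X)/X (J(X, x) = (-3 + X)/X + X = X + (-3 + X)/X)
J(-2, 6)*9925 = (1 - 2 - 3/(-2))*9925 = (1 - 2 - 3*(-1/2))*9925 = (1 - 2 + 3/2)*9925 = (1/2)*9925 = 9925/2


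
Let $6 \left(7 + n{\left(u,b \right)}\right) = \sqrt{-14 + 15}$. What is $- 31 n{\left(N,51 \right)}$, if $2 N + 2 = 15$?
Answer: $\frac{1271}{6} \approx 211.83$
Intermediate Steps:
$N = \frac{13}{2}$ ($N = -1 + \frac{1}{2} \cdot 15 = -1 + \frac{15}{2} = \frac{13}{2} \approx 6.5$)
$n{\left(u,b \right)} = - \frac{41}{6}$ ($n{\left(u,b \right)} = -7 + \frac{\sqrt{-14 + 15}}{6} = -7 + \frac{\sqrt{1}}{6} = -7 + \frac{1}{6} \cdot 1 = -7 + \frac{1}{6} = - \frac{41}{6}$)
$- 31 n{\left(N,51 \right)} = \left(-31\right) \left(- \frac{41}{6}\right) = \frac{1271}{6}$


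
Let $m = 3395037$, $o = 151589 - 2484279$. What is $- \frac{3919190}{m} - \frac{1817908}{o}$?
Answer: $- \frac{1485195199252}{3959784429765} \approx -0.37507$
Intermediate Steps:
$o = -2332690$
$- \frac{3919190}{m} - \frac{1817908}{o} = - \frac{3919190}{3395037} - \frac{1817908}{-2332690} = \left(-3919190\right) \frac{1}{3395037} - - \frac{908954}{1166345} = - \frac{3919190}{3395037} + \frac{908954}{1166345} = - \frac{1485195199252}{3959784429765}$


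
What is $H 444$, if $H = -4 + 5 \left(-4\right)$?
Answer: $-10656$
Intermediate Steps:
$H = -24$ ($H = -4 - 20 = -24$)
$H 444 = \left(-24\right) 444 = -10656$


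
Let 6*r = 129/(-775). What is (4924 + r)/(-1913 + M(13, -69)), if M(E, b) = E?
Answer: -7632157/2945000 ≈ -2.5916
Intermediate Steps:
r = -43/1550 (r = (129/(-775))/6 = (129*(-1/775))/6 = (⅙)*(-129/775) = -43/1550 ≈ -0.027742)
(4924 + r)/(-1913 + M(13, -69)) = (4924 - 43/1550)/(-1913 + 13) = (7632157/1550)/(-1900) = (7632157/1550)*(-1/1900) = -7632157/2945000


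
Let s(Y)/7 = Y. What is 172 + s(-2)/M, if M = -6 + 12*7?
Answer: 6701/39 ≈ 171.82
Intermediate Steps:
s(Y) = 7*Y
M = 78 (M = -6 + 84 = 78)
172 + s(-2)/M = 172 + (7*(-2))/78 = 172 - 14*1/78 = 172 - 7/39 = 6701/39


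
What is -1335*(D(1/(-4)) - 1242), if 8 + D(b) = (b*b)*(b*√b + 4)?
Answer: 6673665/4 + 1335*I/128 ≈ 1.6684e+6 + 10.43*I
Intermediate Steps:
D(b) = -8 + b²*(4 + b^(3/2)) (D(b) = -8 + (b*b)*(b*√b + 4) = -8 + b²*(b^(3/2) + 4) = -8 + b²*(4 + b^(3/2)))
-1335*(D(1/(-4)) - 1242) = -1335*((-8 + (1/(-4))^(7/2) + 4*(1/(-4))²) - 1242) = -1335*((-8 + (-¼)^(7/2) + 4*(-¼)²) - 1242) = -1335*((-8 - I/128 + 4*(1/16)) - 1242) = -1335*((-8 - I/128 + ¼) - 1242) = -1335*((-31/4 - I/128) - 1242) = -1335*(-4999/4 - I/128) = 6673665/4 + 1335*I/128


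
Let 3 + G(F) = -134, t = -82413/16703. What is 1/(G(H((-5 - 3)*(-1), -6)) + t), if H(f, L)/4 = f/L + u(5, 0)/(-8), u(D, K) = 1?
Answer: -16703/2370724 ≈ -0.0070455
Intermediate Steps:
H(f, L) = -½ + 4*f/L (H(f, L) = 4*(f/L + 1/(-8)) = 4*(f/L + 1*(-⅛)) = 4*(f/L - ⅛) = 4*(-⅛ + f/L) = -½ + 4*f/L)
t = -82413/16703 (t = -82413*1/16703 = -82413/16703 ≈ -4.9340)
G(F) = -137 (G(F) = -3 - 134 = -137)
1/(G(H((-5 - 3)*(-1), -6)) + t) = 1/(-137 - 82413/16703) = 1/(-2370724/16703) = -16703/2370724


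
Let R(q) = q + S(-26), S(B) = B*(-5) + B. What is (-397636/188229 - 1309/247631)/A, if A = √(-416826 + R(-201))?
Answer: 98713392077*I*√2467/1494872140788429 ≈ 0.0032799*I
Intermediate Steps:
S(B) = -4*B (S(B) = -5*B + B = -4*B)
R(q) = 104 + q (R(q) = q - 4*(-26) = q + 104 = 104 + q)
A = 13*I*√2467 (A = √(-416826 + (104 - 201)) = √(-416826 - 97) = √(-416923) = 13*I*√2467 ≈ 645.7*I)
(-397636/188229 - 1309/247631)/A = (-397636/188229 - 1309/247631)/((13*I*√2467)) = (-397636*1/188229 - 1309*1/247631)*(-I*√2467/32071) = (-397636/188229 - 1309/247631)*(-I*√2467/32071) = -(-98713392077)*I*√2467/1494872140788429 = 98713392077*I*√2467/1494872140788429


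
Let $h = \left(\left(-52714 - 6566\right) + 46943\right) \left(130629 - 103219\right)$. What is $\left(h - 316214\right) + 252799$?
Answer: $-338220585$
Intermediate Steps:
$h = -338157170$ ($h = \left(\left(-52714 - 6566\right) + 46943\right) 27410 = \left(-59280 + 46943\right) 27410 = \left(-12337\right) 27410 = -338157170$)
$\left(h - 316214\right) + 252799 = \left(-338157170 - 316214\right) + 252799 = -338473384 + 252799 = -338220585$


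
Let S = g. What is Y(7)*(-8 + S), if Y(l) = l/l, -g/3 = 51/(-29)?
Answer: -79/29 ≈ -2.7241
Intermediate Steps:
g = 153/29 (g = -153/(-29) = -153*(-1)/29 = -3*(-51/29) = 153/29 ≈ 5.2759)
Y(l) = 1
S = 153/29 ≈ 5.2759
Y(7)*(-8 + S) = 1*(-8 + 153/29) = 1*(-79/29) = -79/29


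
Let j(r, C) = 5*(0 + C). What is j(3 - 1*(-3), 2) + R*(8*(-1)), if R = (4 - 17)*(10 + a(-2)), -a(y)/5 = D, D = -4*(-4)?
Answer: -7270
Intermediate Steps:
D = 16
a(y) = -80 (a(y) = -5*16 = -80)
R = 910 (R = (4 - 17)*(10 - 80) = -13*(-70) = 910)
j(r, C) = 5*C
j(3 - 1*(-3), 2) + R*(8*(-1)) = 5*2 + 910*(8*(-1)) = 10 + 910*(-8) = 10 - 7280 = -7270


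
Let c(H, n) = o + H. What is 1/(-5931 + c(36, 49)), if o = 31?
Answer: -1/5864 ≈ -0.00017053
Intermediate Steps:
c(H, n) = 31 + H
1/(-5931 + c(36, 49)) = 1/(-5931 + (31 + 36)) = 1/(-5931 + 67) = 1/(-5864) = -1/5864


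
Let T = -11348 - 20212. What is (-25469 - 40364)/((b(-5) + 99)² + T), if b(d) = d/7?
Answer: 3225817/1073096 ≈ 3.0061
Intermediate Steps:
b(d) = d/7 (b(d) = d*(⅐) = d/7)
T = -31560
(-25469 - 40364)/((b(-5) + 99)² + T) = (-25469 - 40364)/(((⅐)*(-5) + 99)² - 31560) = -65833/((-5/7 + 99)² - 31560) = -65833/((688/7)² - 31560) = -65833/(473344/49 - 31560) = -65833/(-1073096/49) = -65833*(-49/1073096) = 3225817/1073096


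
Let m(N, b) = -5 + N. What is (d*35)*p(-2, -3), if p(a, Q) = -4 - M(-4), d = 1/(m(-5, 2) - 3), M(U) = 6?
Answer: 350/13 ≈ 26.923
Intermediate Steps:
d = -1/13 (d = 1/((-5 - 5) - 3) = 1/(-10 - 3) = 1/(-13) = -1/13 ≈ -0.076923)
p(a, Q) = -10 (p(a, Q) = -4 - 1*6 = -4 - 6 = -10)
(d*35)*p(-2, -3) = -1/13*35*(-10) = -35/13*(-10) = 350/13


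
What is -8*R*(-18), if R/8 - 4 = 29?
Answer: 38016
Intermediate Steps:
R = 264 (R = 32 + 8*29 = 32 + 232 = 264)
-8*R*(-18) = -8*264*(-18) = -2112*(-18) = 38016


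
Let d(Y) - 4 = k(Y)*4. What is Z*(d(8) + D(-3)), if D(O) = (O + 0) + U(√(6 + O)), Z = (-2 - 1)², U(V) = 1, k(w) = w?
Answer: 306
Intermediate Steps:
d(Y) = 4 + 4*Y (d(Y) = 4 + Y*4 = 4 + 4*Y)
Z = 9 (Z = (-3)² = 9)
D(O) = 1 + O (D(O) = (O + 0) + 1 = O + 1 = 1 + O)
Z*(d(8) + D(-3)) = 9*((4 + 4*8) + (1 - 3)) = 9*((4 + 32) - 2) = 9*(36 - 2) = 9*34 = 306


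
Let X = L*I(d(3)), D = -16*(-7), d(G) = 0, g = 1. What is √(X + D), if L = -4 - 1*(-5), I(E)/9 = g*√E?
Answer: 4*√7 ≈ 10.583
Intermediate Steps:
D = 112
I(E) = 9*√E (I(E) = 9*(1*√E) = 9*√E)
L = 1 (L = -4 + 5 = 1)
X = 0 (X = 1*(9*√0) = 1*(9*0) = 1*0 = 0)
√(X + D) = √(0 + 112) = √112 = 4*√7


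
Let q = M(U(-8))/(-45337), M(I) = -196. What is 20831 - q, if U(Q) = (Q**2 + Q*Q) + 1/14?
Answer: 944414851/45337 ≈ 20831.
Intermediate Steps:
U(Q) = 1/14 + 2*Q**2 (U(Q) = (Q**2 + Q**2) + 1/14 = 2*Q**2 + 1/14 = 1/14 + 2*Q**2)
q = 196/45337 (q = -196/(-45337) = -196*(-1/45337) = 196/45337 ≈ 0.0043232)
20831 - q = 20831 - 1*196/45337 = 20831 - 196/45337 = 944414851/45337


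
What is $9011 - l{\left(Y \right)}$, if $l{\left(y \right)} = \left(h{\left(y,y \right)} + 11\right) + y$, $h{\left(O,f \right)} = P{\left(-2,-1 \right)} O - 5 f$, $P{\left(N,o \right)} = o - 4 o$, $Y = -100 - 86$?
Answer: $8814$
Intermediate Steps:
$Y = -186$
$P{\left(N,o \right)} = - 3 o$
$h{\left(O,f \right)} = - 5 f + 3 O$ ($h{\left(O,f \right)} = \left(-3\right) \left(-1\right) O - 5 f = 3 O - 5 f = - 5 f + 3 O$)
$l{\left(y \right)} = 11 - y$ ($l{\left(y \right)} = \left(\left(- 5 y + 3 y\right) + 11\right) + y = \left(- 2 y + 11\right) + y = \left(11 - 2 y\right) + y = 11 - y$)
$9011 - l{\left(Y \right)} = 9011 - \left(11 - -186\right) = 9011 - \left(11 + 186\right) = 9011 - 197 = 8814$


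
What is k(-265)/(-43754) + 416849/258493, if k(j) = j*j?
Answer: 86140221/11310102722 ≈ 0.0076162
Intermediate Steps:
k(j) = j²
k(-265)/(-43754) + 416849/258493 = (-265)²/(-43754) + 416849/258493 = 70225*(-1/43754) + 416849*(1/258493) = -70225/43754 + 416849/258493 = 86140221/11310102722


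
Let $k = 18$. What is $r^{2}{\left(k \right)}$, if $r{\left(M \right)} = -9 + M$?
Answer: $81$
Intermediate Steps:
$r^{2}{\left(k \right)} = \left(-9 + 18\right)^{2} = 9^{2} = 81$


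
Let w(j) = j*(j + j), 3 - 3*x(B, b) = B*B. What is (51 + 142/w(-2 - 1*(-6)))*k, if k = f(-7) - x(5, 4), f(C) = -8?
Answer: -887/24 ≈ -36.958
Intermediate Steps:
x(B, b) = 1 - B²/3 (x(B, b) = 1 - B*B/3 = 1 - B²/3)
w(j) = 2*j² (w(j) = j*(2*j) = 2*j²)
k = -⅔ (k = -8 - (1 - ⅓*5²) = -8 - (1 - ⅓*25) = -8 - (1 - 25/3) = -8 - 1*(-22/3) = -8 + 22/3 = -⅔ ≈ -0.66667)
(51 + 142/w(-2 - 1*(-6)))*k = (51 + 142/((2*(-2 - 1*(-6))²)))*(-⅔) = (51 + 142/((2*(-2 + 6)²)))*(-⅔) = (51 + 142/((2*4²)))*(-⅔) = (51 + 142/((2*16)))*(-⅔) = (51 + 142/32)*(-⅔) = (51 + 142*(1/32))*(-⅔) = (51 + 71/16)*(-⅔) = (887/16)*(-⅔) = -887/24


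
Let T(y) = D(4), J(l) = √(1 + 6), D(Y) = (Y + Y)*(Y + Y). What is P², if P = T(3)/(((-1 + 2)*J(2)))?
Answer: 4096/7 ≈ 585.14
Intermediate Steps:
D(Y) = 4*Y² (D(Y) = (2*Y)*(2*Y) = 4*Y²)
J(l) = √7
T(y) = 64 (T(y) = 4*4² = 4*16 = 64)
P = 64*√7/7 (P = 64/(((-1 + 2)*√7)) = 64/((1*√7)) = 64/(√7) = 64*(√7/7) = 64*√7/7 ≈ 24.190)
P² = (64*√7/7)² = 4096/7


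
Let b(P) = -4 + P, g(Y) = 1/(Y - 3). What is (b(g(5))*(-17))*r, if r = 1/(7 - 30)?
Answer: -119/46 ≈ -2.5870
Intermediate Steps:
g(Y) = 1/(-3 + Y)
r = -1/23 (r = 1/(-23) = -1/23 ≈ -0.043478)
(b(g(5))*(-17))*r = ((-4 + 1/(-3 + 5))*(-17))*(-1/23) = ((-4 + 1/2)*(-17))*(-1/23) = -7/2*(-17)*(-1/23) = (119/2)*(-1/23) = -119/46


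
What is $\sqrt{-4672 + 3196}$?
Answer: $6 i \sqrt{41} \approx 38.419 i$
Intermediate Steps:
$\sqrt{-4672 + 3196} = \sqrt{-1476} = 6 i \sqrt{41}$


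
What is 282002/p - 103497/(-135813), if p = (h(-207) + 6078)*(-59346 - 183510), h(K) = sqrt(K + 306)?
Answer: 25786086418340047/33846043402198530 + 141001*sqrt(11)/1495263784860 ≈ 0.76186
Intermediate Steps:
h(K) = sqrt(306 + K)
p = -1476078768 - 728568*sqrt(11) (p = (sqrt(306 - 207) + 6078)*(-59346 - 183510) = (sqrt(99) + 6078)*(-242856) = (3*sqrt(11) + 6078)*(-242856) = (6078 + 3*sqrt(11))*(-242856) = -1476078768 - 728568*sqrt(11) ≈ -1.4785e+9)
282002/p - 103497/(-135813) = 282002/(-1476078768 - 728568*sqrt(11)) - 103497/(-135813) = 282002/(-1476078768 - 728568*sqrt(11)) - 103497*(-1/135813) = 282002/(-1476078768 - 728568*sqrt(11)) + 34499/45271 = 34499/45271 + 282002/(-1476078768 - 728568*sqrt(11))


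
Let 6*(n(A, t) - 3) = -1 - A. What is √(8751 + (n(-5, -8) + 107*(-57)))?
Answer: √23901/3 ≈ 51.533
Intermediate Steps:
n(A, t) = 17/6 - A/6 (n(A, t) = 3 + (-1 - A)/6 = 3 + (-⅙ - A/6) = 17/6 - A/6)
√(8751 + (n(-5, -8) + 107*(-57))) = √(8751 + ((17/6 - ⅙*(-5)) + 107*(-57))) = √(8751 + ((17/6 + ⅚) - 6099)) = √(8751 + (11/3 - 6099)) = √(8751 - 18286/3) = √(7967/3) = √23901/3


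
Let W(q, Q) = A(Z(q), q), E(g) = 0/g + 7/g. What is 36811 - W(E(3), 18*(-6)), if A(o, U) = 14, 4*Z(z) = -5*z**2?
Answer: 36797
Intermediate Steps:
Z(z) = -5*z**2/4 (Z(z) = (-5*z**2)/4 = -5*z**2/4)
E(g) = 7/g (E(g) = 0 + 7/g = 7/g)
W(q, Q) = 14
36811 - W(E(3), 18*(-6)) = 36811 - 1*14 = 36811 - 14 = 36797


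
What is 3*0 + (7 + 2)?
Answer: 9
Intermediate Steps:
3*0 + (7 + 2) = 0 + 9 = 9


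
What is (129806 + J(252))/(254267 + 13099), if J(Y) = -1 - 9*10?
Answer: 129715/267366 ≈ 0.48516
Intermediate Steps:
J(Y) = -91 (J(Y) = -1 - 90 = -91)
(129806 + J(252))/(254267 + 13099) = (129806 - 91)/(254267 + 13099) = 129715/267366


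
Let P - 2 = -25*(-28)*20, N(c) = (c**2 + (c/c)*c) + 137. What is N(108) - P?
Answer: -2093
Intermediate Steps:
N(c) = 137 + c + c**2 (N(c) = (c**2 + 1*c) + 137 = (c**2 + c) + 137 = (c + c**2) + 137 = 137 + c + c**2)
P = 14002 (P = 2 - 25*(-28)*20 = 2 + 700*20 = 2 + 14000 = 14002)
N(108) - P = (137 + 108 + 108**2) - 1*14002 = (137 + 108 + 11664) - 14002 = 11909 - 14002 = -2093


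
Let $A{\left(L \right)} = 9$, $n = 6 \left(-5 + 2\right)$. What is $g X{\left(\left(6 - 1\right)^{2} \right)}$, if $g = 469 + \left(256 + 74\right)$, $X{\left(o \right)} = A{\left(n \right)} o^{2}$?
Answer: $4494375$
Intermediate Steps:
$n = -18$ ($n = 6 \left(-3\right) = -18$)
$X{\left(o \right)} = 9 o^{2}$
$g = 799$ ($g = 469 + 330 = 799$)
$g X{\left(\left(6 - 1\right)^{2} \right)} = 799 \cdot 9 \left(\left(6 - 1\right)^{2}\right)^{2} = 799 \cdot 9 \left(5^{2}\right)^{2} = 799 \cdot 9 \cdot 25^{2} = 799 \cdot 9 \cdot 625 = 799 \cdot 5625 = 4494375$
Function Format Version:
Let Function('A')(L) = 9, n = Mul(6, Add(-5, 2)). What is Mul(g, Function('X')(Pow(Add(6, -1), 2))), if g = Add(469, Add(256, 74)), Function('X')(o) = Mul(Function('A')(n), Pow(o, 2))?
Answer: 4494375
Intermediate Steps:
n = -18 (n = Mul(6, -3) = -18)
Function('X')(o) = Mul(9, Pow(o, 2))
g = 799 (g = Add(469, 330) = 799)
Mul(g, Function('X')(Pow(Add(6, -1), 2))) = Mul(799, Mul(9, Pow(Pow(Add(6, -1), 2), 2))) = Mul(799, Mul(9, Pow(Pow(5, 2), 2))) = Mul(799, Mul(9, Pow(25, 2))) = Mul(799, Mul(9, 625)) = Mul(799, 5625) = 4494375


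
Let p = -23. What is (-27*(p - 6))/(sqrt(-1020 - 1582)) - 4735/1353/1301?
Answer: -4735/1760253 - 783*I*sqrt(2602)/2602 ≈ -0.00269 - 15.35*I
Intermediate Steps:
(-27*(p - 6))/(sqrt(-1020 - 1582)) - 4735/1353/1301 = (-27*(-23 - 6))/(sqrt(-1020 - 1582)) - 4735/1353/1301 = (-27*(-29))/(sqrt(-2602)) - 4735*1/1353*(1/1301) = 783/((I*sqrt(2602))) - 4735/1353*1/1301 = 783*(-I*sqrt(2602)/2602) - 4735/1760253 = -783*I*sqrt(2602)/2602 - 4735/1760253 = -4735/1760253 - 783*I*sqrt(2602)/2602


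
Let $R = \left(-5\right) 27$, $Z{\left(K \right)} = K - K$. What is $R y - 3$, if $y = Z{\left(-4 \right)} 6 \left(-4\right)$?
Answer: $-3$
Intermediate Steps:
$Z{\left(K \right)} = 0$
$y = 0$ ($y = 0 \cdot 6 \left(-4\right) = 0 \left(-4\right) = 0$)
$R = -135$
$R y - 3 = \left(-135\right) 0 - 3 = 0 - 3 = -3$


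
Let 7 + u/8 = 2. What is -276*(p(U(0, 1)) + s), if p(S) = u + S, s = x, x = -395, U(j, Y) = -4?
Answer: 121164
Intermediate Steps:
u = -40 (u = -56 + 8*2 = -56 + 16 = -40)
s = -395
p(S) = -40 + S
-276*(p(U(0, 1)) + s) = -276*((-40 - 4) - 395) = -276*(-44 - 395) = -276*(-439) = 121164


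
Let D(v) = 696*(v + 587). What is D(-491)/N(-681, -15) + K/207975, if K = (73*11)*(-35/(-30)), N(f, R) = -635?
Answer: -16674555253/158476950 ≈ -105.22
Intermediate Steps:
D(v) = 408552 + 696*v (D(v) = 696*(587 + v) = 408552 + 696*v)
K = 5621/6 (K = 803*(-35*(-1/30)) = 803*(7/6) = 5621/6 ≈ 936.83)
D(-491)/N(-681, -15) + K/207975 = (408552 + 696*(-491))/(-635) + (5621/6)/207975 = (408552 - 341736)*(-1/635) + (5621/6)*(1/207975) = 66816*(-1/635) + 5621/1247850 = -66816/635 + 5621/1247850 = -16674555253/158476950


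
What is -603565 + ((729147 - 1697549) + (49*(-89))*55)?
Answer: -1811822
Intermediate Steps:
-603565 + ((729147 - 1697549) + (49*(-89))*55) = -603565 + (-968402 - 4361*55) = -603565 + (-968402 - 239855) = -603565 - 1208257 = -1811822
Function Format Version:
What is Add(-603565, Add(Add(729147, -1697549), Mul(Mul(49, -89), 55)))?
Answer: -1811822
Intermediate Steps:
Add(-603565, Add(Add(729147, -1697549), Mul(Mul(49, -89), 55))) = Add(-603565, Add(-968402, Mul(-4361, 55))) = Add(-603565, Add(-968402, -239855)) = Add(-603565, -1208257) = -1811822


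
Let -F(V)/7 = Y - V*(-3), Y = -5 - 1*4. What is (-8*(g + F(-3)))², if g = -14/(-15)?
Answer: 232013824/225 ≈ 1.0312e+6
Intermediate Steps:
Y = -9 (Y = -5 - 4 = -9)
F(V) = 63 - 21*V (F(V) = -7*(-9 - V*(-3)) = -7*(-9 - (-3)*V) = -7*(-9 + 3*V) = 63 - 21*V)
g = 14/15 (g = -14*(-1/15) = 14/15 ≈ 0.93333)
(-8*(g + F(-3)))² = (-8*(14/15 + (63 - 21*(-3))))² = (-8*(14/15 + (63 + 63)))² = (-8*(14/15 + 126))² = (-8*1904/15)² = (-15232/15)² = 232013824/225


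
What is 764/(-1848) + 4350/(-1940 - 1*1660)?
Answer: -999/616 ≈ -1.6218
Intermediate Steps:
764/(-1848) + 4350/(-1940 - 1*1660) = 764*(-1/1848) + 4350/(-1940 - 1660) = -191/462 + 4350/(-3600) = -191/462 + 4350*(-1/3600) = -191/462 - 29/24 = -999/616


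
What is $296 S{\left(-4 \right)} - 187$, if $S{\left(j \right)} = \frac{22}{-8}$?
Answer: $-1001$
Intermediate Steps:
$S{\left(j \right)} = - \frac{11}{4}$ ($S{\left(j \right)} = 22 \left(- \frac{1}{8}\right) = - \frac{11}{4}$)
$296 S{\left(-4 \right)} - 187 = 296 \left(- \frac{11}{4}\right) - 187 = -814 - 187 = -1001$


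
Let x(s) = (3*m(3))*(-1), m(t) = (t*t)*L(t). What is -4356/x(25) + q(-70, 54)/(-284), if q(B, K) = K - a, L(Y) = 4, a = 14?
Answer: 8561/213 ≈ 40.193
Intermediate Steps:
m(t) = 4*t² (m(t) = (t*t)*4 = t²*4 = 4*t²)
q(B, K) = -14 + K (q(B, K) = K - 1*14 = K - 14 = -14 + K)
x(s) = -108 (x(s) = (3*(4*3²))*(-1) = (3*(4*9))*(-1) = (3*36)*(-1) = 108*(-1) = -108)
-4356/x(25) + q(-70, 54)/(-284) = -4356/(-108) + (-14 + 54)/(-284) = -4356*(-1/108) + 40*(-1/284) = 121/3 - 10/71 = 8561/213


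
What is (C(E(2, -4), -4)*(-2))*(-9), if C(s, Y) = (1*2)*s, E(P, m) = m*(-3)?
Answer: 432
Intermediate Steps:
E(P, m) = -3*m
C(s, Y) = 2*s
(C(E(2, -4), -4)*(-2))*(-9) = ((2*(-3*(-4)))*(-2))*(-9) = ((2*12)*(-2))*(-9) = (24*(-2))*(-9) = -48*(-9) = 432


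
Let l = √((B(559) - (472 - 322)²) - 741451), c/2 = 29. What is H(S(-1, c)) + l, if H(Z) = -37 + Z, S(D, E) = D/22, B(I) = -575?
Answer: -815/22 + I*√764526 ≈ -37.045 + 874.37*I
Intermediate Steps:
c = 58 (c = 2*29 = 58)
S(D, E) = D/22 (S(D, E) = D*(1/22) = D/22)
l = I*√764526 (l = √((-575 - (472 - 322)²) - 741451) = √((-575 - 1*150²) - 741451) = √((-575 - 1*22500) - 741451) = √((-575 - 22500) - 741451) = √(-23075 - 741451) = √(-764526) = I*√764526 ≈ 874.37*I)
H(S(-1, c)) + l = (-37 + (1/22)*(-1)) + I*√764526 = (-37 - 1/22) + I*√764526 = -815/22 + I*√764526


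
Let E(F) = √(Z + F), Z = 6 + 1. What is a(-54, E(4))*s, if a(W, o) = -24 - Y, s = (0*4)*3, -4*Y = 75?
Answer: 0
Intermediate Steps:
Y = -75/4 (Y = -¼*75 = -75/4 ≈ -18.750)
s = 0 (s = 0*3 = 0)
Z = 7
E(F) = √(7 + F)
a(W, o) = -21/4 (a(W, o) = -24 - 1*(-75/4) = -24 + 75/4 = -21/4)
a(-54, E(4))*s = -21/4*0 = 0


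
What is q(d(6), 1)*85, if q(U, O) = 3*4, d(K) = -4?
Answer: 1020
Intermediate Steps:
q(U, O) = 12
q(d(6), 1)*85 = 12*85 = 1020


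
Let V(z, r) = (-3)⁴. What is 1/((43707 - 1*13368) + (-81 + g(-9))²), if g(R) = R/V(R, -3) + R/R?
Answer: 81/2977300 ≈ 2.7206e-5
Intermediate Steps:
V(z, r) = 81
g(R) = 1 + R/81 (g(R) = R/81 + R/R = R*(1/81) + 1 = R/81 + 1 = 1 + R/81)
1/((43707 - 1*13368) + (-81 + g(-9))²) = 1/((43707 - 1*13368) + (-81 + (1 + (1/81)*(-9)))²) = 1/((43707 - 13368) + (-81 + (1 - ⅑))²) = 1/(30339 + (-81 + 8/9)²) = 1/(30339 + (-721/9)²) = 1/(30339 + 519841/81) = 1/(2977300/81) = 81/2977300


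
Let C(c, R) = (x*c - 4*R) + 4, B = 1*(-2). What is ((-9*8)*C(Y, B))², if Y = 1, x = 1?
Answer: 876096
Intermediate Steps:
B = -2
C(c, R) = 4 + c - 4*R (C(c, R) = (1*c - 4*R) + 4 = (c - 4*R) + 4 = 4 + c - 4*R)
((-9*8)*C(Y, B))² = ((-9*8)*(4 + 1 - 4*(-2)))² = (-72*(4 + 1 + 8))² = (-72*13)² = (-936)² = 876096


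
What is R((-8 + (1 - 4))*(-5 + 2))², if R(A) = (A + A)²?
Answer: 18974736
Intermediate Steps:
R(A) = 4*A² (R(A) = (2*A)² = 4*A²)
R((-8 + (1 - 4))*(-5 + 2))² = (4*((-8 + (1 - 4))*(-5 + 2))²)² = (4*((-8 - 3)*(-3))²)² = (4*(-11*(-3))²)² = (4*33²)² = (4*1089)² = 4356² = 18974736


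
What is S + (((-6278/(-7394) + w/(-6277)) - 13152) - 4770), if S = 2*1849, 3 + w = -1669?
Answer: -330057240569/23206069 ≈ -14223.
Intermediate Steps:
w = -1672 (w = -3 - 1669 = -1672)
S = 3698
S + (((-6278/(-7394) + w/(-6277)) - 13152) - 4770) = 3698 + (((-6278/(-7394) - 1672/(-6277)) - 13152) - 4770) = 3698 + (((-6278*(-1/7394) - 1672*(-1/6277)) - 13152) - 4770) = 3698 + (((3139/3697 + 1672/6277) - 13152) - 4770) = 3698 + ((25884887/23206069 - 13152) - 4770) = 3698 + (-305180334601/23206069 - 4770) = 3698 - 415873283731/23206069 = -330057240569/23206069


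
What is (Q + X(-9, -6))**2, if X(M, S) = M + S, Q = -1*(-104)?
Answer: 7921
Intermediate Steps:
Q = 104
(Q + X(-9, -6))**2 = (104 + (-9 - 6))**2 = (104 - 15)**2 = 89**2 = 7921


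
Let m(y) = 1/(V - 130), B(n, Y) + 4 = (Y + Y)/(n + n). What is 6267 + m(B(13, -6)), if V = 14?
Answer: 726971/116 ≈ 6267.0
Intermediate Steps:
B(n, Y) = -4 + Y/n (B(n, Y) = -4 + (Y + Y)/(n + n) = -4 + (2*Y)/((2*n)) = -4 + (2*Y)*(1/(2*n)) = -4 + Y/n)
m(y) = -1/116 (m(y) = 1/(14 - 130) = 1/(-116) = -1/116)
6267 + m(B(13, -6)) = 6267 - 1/116 = 726971/116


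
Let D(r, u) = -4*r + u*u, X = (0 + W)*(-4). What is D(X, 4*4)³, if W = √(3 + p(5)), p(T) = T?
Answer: 18350080 + 6356992*√2 ≈ 2.7340e+7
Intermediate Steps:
W = 2*√2 (W = √(3 + 5) = √8 = 2*√2 ≈ 2.8284)
X = -8*√2 (X = (0 + 2*√2)*(-4) = (2*√2)*(-4) = -8*√2 ≈ -11.314)
D(r, u) = u² - 4*r (D(r, u) = -4*r + u² = u² - 4*r)
D(X, 4*4)³ = ((4*4)² - (-32)*√2)³ = (16² + 32*√2)³ = (256 + 32*√2)³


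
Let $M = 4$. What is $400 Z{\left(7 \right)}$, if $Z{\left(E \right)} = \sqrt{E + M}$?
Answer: $400 \sqrt{11} \approx 1326.7$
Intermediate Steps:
$Z{\left(E \right)} = \sqrt{4 + E}$ ($Z{\left(E \right)} = \sqrt{E + 4} = \sqrt{4 + E}$)
$400 Z{\left(7 \right)} = 400 \sqrt{4 + 7} = 400 \sqrt{11}$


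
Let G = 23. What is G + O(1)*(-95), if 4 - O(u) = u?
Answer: -262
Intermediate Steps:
O(u) = 4 - u
G + O(1)*(-95) = 23 + (4 - 1*1)*(-95) = 23 + (4 - 1)*(-95) = 23 + 3*(-95) = 23 - 285 = -262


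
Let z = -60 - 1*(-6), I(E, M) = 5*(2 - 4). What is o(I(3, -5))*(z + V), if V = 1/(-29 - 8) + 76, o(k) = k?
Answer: -8130/37 ≈ -219.73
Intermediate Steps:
I(E, M) = -10 (I(E, M) = 5*(-2) = -10)
z = -54 (z = -60 + 6 = -54)
V = 2811/37 (V = 1/(-37) + 76 = -1/37 + 76 = 2811/37 ≈ 75.973)
o(I(3, -5))*(z + V) = -10*(-54 + 2811/37) = -10*813/37 = -8130/37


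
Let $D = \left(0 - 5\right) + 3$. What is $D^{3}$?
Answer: $-8$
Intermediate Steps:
$D = -2$ ($D = -5 + 3 = -2$)
$D^{3} = \left(-2\right)^{3} = -8$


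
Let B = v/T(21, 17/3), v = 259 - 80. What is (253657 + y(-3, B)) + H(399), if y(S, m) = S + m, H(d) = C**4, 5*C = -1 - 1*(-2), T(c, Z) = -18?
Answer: 2853495643/11250 ≈ 2.5364e+5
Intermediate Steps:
C = 1/5 (C = (-1 - 1*(-2))/5 = (-1 + 2)/5 = (1/5)*1 = 1/5 ≈ 0.20000)
v = 179
B = -179/18 (B = 179/(-18) = 179*(-1/18) = -179/18 ≈ -9.9444)
H(d) = 1/625 (H(d) = (1/5)**4 = 1/625)
(253657 + y(-3, B)) + H(399) = (253657 + (-3 - 179/18)) + 1/625 = (253657 - 233/18) + 1/625 = 4565593/18 + 1/625 = 2853495643/11250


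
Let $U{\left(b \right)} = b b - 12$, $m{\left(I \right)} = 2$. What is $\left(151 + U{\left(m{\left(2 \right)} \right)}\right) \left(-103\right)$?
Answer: $-14729$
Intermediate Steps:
$U{\left(b \right)} = -12 + b^{2}$ ($U{\left(b \right)} = b^{2} - 12 = -12 + b^{2}$)
$\left(151 + U{\left(m{\left(2 \right)} \right)}\right) \left(-103\right) = \left(151 - \left(12 - 2^{2}\right)\right) \left(-103\right) = \left(151 + \left(-12 + 4\right)\right) \left(-103\right) = \left(151 - 8\right) \left(-103\right) = 143 \left(-103\right) = -14729$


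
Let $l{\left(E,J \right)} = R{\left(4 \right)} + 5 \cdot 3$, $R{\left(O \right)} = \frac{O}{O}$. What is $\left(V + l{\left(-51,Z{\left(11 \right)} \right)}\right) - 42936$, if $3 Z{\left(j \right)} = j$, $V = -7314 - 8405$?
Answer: $-58639$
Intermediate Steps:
$V = -15719$
$R{\left(O \right)} = 1$
$Z{\left(j \right)} = \frac{j}{3}$
$l{\left(E,J \right)} = 16$ ($l{\left(E,J \right)} = 1 + 5 \cdot 3 = 1 + 15 = 16$)
$\left(V + l{\left(-51,Z{\left(11 \right)} \right)}\right) - 42936 = \left(-15719 + 16\right) - 42936 = -15703 - 42936 = -58639$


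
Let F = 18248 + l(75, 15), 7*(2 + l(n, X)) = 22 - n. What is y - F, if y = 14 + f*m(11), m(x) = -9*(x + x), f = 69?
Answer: -223205/7 ≈ -31886.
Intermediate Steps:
l(n, X) = 8/7 - n/7 (l(n, X) = -2 + (22 - n)/7 = -2 + (22/7 - n/7) = 8/7 - n/7)
m(x) = -18*x
F = 127669/7 (F = 18248 + (8/7 - ⅐*75) = 18248 + (8/7 - 75/7) = 18248 - 67/7 = 127669/7 ≈ 18238.)
y = -13648 (y = 14 + 69*(-18*11) = 14 + 69*(-198) = 14 - 13662 = -13648)
y - F = -13648 - 1*127669/7 = -13648 - 127669/7 = -223205/7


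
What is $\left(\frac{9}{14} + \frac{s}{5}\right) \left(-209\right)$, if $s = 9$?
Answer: $- \frac{35739}{70} \approx -510.56$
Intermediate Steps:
$\left(\frac{9}{14} + \frac{s}{5}\right) \left(-209\right) = \left(\frac{9}{14} + \frac{9}{5}\right) \left(-209\right) = \frac{171}{70} \left(-209\right) = - \frac{35739}{70}$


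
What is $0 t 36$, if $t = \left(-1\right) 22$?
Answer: $0$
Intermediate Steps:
$t = -22$
$0 t 36 = 0 \left(-22\right) 36 = 0 \cdot 36 = 0$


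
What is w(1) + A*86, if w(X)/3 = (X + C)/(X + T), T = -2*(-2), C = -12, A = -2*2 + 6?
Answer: 827/5 ≈ 165.40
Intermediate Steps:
A = 2 (A = -4 + 6 = 2)
T = 4
w(X) = 3*(-12 + X)/(4 + X) (w(X) = 3*((X - 12)/(X + 4)) = 3*((-12 + X)/(4 + X)) = 3*(-12 + X)/(4 + X))
w(1) + A*86 = 3*(-12 + 1)/(4 + 1) + 2*86 = 3*(-11)/5 + 172 = 3*(⅕)*(-11) + 172 = -33/5 + 172 = 827/5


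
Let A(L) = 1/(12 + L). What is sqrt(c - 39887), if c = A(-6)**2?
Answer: I*sqrt(1435931)/6 ≈ 199.72*I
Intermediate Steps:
c = 1/36 (c = (1/(12 - 6))**2 = (1/6)**2 = 1/36 ≈ 0.027778)
sqrt(c - 39887) = sqrt(1/36 - 39887) = sqrt(-1435931/36) = I*sqrt(1435931)/6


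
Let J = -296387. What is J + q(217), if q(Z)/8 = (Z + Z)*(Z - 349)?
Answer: -754691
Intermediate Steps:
q(Z) = 16*Z*(-349 + Z) (q(Z) = 8*((Z + Z)*(Z - 349)) = 8*((2*Z)*(-349 + Z)) = 8*(2*Z*(-349 + Z)) = 16*Z*(-349 + Z))
J + q(217) = -296387 + 16*217*(-349 + 217) = -296387 + 16*217*(-132) = -296387 - 458304 = -754691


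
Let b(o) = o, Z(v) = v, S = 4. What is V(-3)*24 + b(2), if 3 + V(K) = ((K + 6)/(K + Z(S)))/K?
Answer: -94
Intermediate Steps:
V(K) = -3 + (6 + K)/(K*(4 + K)) (V(K) = -3 + ((K + 6)/(K + 4))/K = -3 + ((6 + K)/(4 + K))/K = -3 + (6 + K)/(K*(4 + K)))
V(-3)*24 + b(2) = ((6 - 11*(-3) - 3*(-3)²)/((-3)*(4 - 3)))*24 + 2 = -⅓*(6 + 33 - 3*9)/1*24 + 2 = -⅓*1*(6 + 33 - 27)*24 + 2 = -⅓*1*12*24 + 2 = -4*24 + 2 = -96 + 2 = -94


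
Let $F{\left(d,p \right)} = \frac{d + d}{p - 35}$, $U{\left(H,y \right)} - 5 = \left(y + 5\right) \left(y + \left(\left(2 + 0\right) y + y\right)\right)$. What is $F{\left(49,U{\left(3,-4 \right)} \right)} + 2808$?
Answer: $\frac{64535}{23} \approx 2805.9$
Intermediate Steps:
$U{\left(H,y \right)} = 5 + 4 y \left(5 + y\right)$ ($U{\left(H,y \right)} = 5 + \left(y + 5\right) \left(y + \left(\left(2 + 0\right) y + y\right)\right) = 5 + \left(5 + y\right) \left(y + \left(2 y + y\right)\right) = 5 + \left(5 + y\right) \left(y + 3 y\right) = 5 + \left(5 + y\right) 4 y = 5 + 4 y \left(5 + y\right)$)
$F{\left(d,p \right)} = \frac{2 d}{-35 + p}$
$F{\left(49,U{\left(3,-4 \right)} \right)} + 2808 = 2 \cdot 49 \frac{1}{-35 + \left(5 + 4 \left(-4\right)^{2} + 20 \left(-4\right)\right)} + 2808 = 2 \cdot 49 \frac{1}{-35 + \left(5 + 4 \cdot 16 - 80\right)} + 2808 = 2 \cdot 49 \frac{1}{-35 + \left(5 + 64 - 80\right)} + 2808 = 2 \cdot 49 \frac{1}{-35 - 11} + 2808 = 2 \cdot 49 \frac{1}{-46} + 2808 = 2 \cdot 49 \left(- \frac{1}{46}\right) + 2808 = - \frac{49}{23} + 2808 = \frac{64535}{23}$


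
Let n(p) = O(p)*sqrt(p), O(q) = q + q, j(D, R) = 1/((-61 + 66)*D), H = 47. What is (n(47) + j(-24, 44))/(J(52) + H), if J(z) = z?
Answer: -1/11880 + 94*sqrt(47)/99 ≈ 6.5093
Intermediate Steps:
j(D, R) = 1/(5*D)
O(q) = 2*q
n(p) = 2*p**(3/2) (n(p) = (2*p)*sqrt(p) = 2*p**(3/2))
(n(47) + j(-24, 44))/(J(52) + H) = (2*47**(3/2) + (1/5)/(-24))/(52 + 47) = (2*(47*sqrt(47)) + (1/5)*(-1/24))/99 = (94*sqrt(47) - 1/120)*(1/99) = (-1/120 + 94*sqrt(47))*(1/99) = -1/11880 + 94*sqrt(47)/99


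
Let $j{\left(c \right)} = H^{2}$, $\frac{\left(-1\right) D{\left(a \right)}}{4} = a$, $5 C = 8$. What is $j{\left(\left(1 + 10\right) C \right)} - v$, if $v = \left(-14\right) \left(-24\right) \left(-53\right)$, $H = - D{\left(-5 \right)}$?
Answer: $18208$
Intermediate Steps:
$C = \frac{8}{5}$ ($C = \frac{1}{5} \cdot 8 = \frac{8}{5} \approx 1.6$)
$D{\left(a \right)} = - 4 a$
$H = -20$ ($H = - \left(-4\right) \left(-5\right) = \left(-1\right) 20 = -20$)
$v = -17808$ ($v = 336 \left(-53\right) = -17808$)
$j{\left(c \right)} = 400$ ($j{\left(c \right)} = \left(-20\right)^{2} = 400$)
$j{\left(\left(1 + 10\right) C \right)} - v = 400 - -17808 = 400 + 17808 = 18208$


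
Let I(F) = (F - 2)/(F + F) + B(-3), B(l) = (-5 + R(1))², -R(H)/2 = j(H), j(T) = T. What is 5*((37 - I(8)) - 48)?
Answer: -2415/8 ≈ -301.88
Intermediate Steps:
R(H) = -2*H
B(l) = 49 (B(l) = (-5 - 2*1)² = (-5 - 2)² = (-7)² = 49)
I(F) = 49 + (-2 + F)/(2*F) (I(F) = (F - 2)/(F + F) + 49 = (-2 + F)/((2*F)) + 49 = (-2 + F)*(1/(2*F)) + 49 = (-2 + F)/(2*F) + 49 = 49 + (-2 + F)/(2*F))
5*((37 - I(8)) - 48) = 5*((37 - (99/2 - 1/8)) - 48) = 5*((37 - (99/2 - 1*⅛)) - 48) = 5*((37 - (99/2 - ⅛)) - 48) = 5*((37 - 1*395/8) - 48) = 5*((37 - 395/8) - 48) = 5*(-99/8 - 48) = 5*(-483/8) = -2415/8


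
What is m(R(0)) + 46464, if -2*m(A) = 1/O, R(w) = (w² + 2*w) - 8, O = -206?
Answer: 19143169/412 ≈ 46464.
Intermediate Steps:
R(w) = -8 + w² + 2*w
m(A) = 1/412 (m(A) = -½/(-206) = -½*(-1/206) = 1/412)
m(R(0)) + 46464 = 1/412 + 46464 = 19143169/412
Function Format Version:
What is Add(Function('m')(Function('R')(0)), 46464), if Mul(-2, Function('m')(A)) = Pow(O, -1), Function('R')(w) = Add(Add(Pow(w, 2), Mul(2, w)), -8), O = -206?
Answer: Rational(19143169, 412) ≈ 46464.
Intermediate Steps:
Function('R')(w) = Add(-8, Pow(w, 2), Mul(2, w))
Function('m')(A) = Rational(1, 412) (Function('m')(A) = Mul(Rational(-1, 2), Pow(-206, -1)) = Mul(Rational(-1, 2), Rational(-1, 206)) = Rational(1, 412))
Add(Function('m')(Function('R')(0)), 46464) = Add(Rational(1, 412), 46464) = Rational(19143169, 412)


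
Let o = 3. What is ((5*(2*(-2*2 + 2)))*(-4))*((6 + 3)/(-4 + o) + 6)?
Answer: -240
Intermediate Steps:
((5*(2*(-2*2 + 2)))*(-4))*((6 + 3)/(-4 + o) + 6) = ((5*(2*(-2*2 + 2)))*(-4))*((6 + 3)/(-4 + 3) + 6) = ((5*(2*(-4 + 2)))*(-4))*(9/(-1) + 6) = ((5*(2*(-2)))*(-4))*(-1*9 + 6) = ((5*(-4))*(-4))*(-9 + 6) = -20*(-4)*(-3) = 80*(-3) = -240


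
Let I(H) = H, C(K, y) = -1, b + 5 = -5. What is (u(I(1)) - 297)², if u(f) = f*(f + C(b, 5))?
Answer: 88209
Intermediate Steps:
b = -10 (b = -5 - 5 = -10)
u(f) = f*(-1 + f) (u(f) = f*(f - 1) = f*(-1 + f))
(u(I(1)) - 297)² = (1*(-1 + 1) - 297)² = (1*0 - 297)² = (0 - 297)² = (-297)² = 88209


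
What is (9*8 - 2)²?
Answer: 4900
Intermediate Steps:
(9*8 - 2)² = (72 - 2)² = 70² = 4900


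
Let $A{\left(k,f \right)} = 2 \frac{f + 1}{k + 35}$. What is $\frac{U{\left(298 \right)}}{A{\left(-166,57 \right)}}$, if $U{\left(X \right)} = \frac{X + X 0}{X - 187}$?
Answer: $- \frac{19519}{6438} \approx -3.0318$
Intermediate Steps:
$U{\left(X \right)} = \frac{X}{-187 + X}$ ($U{\left(X \right)} = \frac{X + 0}{-187 + X} = \frac{X}{-187 + X}$)
$A{\left(k,f \right)} = \frac{2 \left(1 + f\right)}{35 + k}$ ($A{\left(k,f \right)} = 2 \frac{1 + f}{35 + k} = \frac{2 \left(1 + f\right)}{35 + k}$)
$\frac{U{\left(298 \right)}}{A{\left(-166,57 \right)}} = \frac{298 \frac{1}{-187 + 298}}{2 \frac{1}{35 - 166} \left(1 + 57\right)} = \frac{298 \cdot \frac{1}{111}}{2 \frac{1}{-131} \cdot 58} = \frac{298 \cdot \frac{1}{111}}{2 \left(- \frac{1}{131}\right) 58} = \frac{298}{111 \left(- \frac{116}{131}\right)} = \frac{298}{111} \left(- \frac{131}{116}\right) = - \frac{19519}{6438}$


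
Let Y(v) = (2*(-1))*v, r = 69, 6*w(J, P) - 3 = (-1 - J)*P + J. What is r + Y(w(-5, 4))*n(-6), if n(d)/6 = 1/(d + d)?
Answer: 214/3 ≈ 71.333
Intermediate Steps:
w(J, P) = ½ + J/6 + P*(-1 - J)/6 (w(J, P) = ½ + ((-1 - J)*P + J)/6 = ½ + (P*(-1 - J) + J)/6 = ½ + (J + P*(-1 - J))/6 = ½ + (J/6 + P*(-1 - J)/6) = ½ + J/6 + P*(-1 - J)/6)
n(d) = 3/d (n(d) = 6/(d + d) = 6/((2*d)) = 6*(1/(2*d)) = 3/d)
Y(v) = -2*v
r + Y(w(-5, 4))*n(-6) = 69 + (-2*(½ - ⅙*4 + (⅙)*(-5) - ⅙*(-5)*4))*(3/(-6)) = 69 + (-2*(½ - ⅔ - ⅚ + 10/3))*(3*(-⅙)) = 69 - 2*7/3*(-½) = 69 - 14/3*(-½) = 69 + 7/3 = 214/3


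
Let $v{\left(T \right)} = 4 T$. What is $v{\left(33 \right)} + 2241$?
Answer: $2373$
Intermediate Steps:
$v{\left(33 \right)} + 2241 = 4 \cdot 33 + 2241 = 132 + 2241 = 2373$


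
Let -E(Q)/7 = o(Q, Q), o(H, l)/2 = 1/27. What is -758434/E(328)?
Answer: 10238859/7 ≈ 1.4627e+6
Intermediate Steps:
o(H, l) = 2/27
E(Q) = -14/27 (E(Q) = -7*2/27 = -14/27)
-758434/E(328) = -758434/(-14/27) = -758434*(-27/14) = 10238859/7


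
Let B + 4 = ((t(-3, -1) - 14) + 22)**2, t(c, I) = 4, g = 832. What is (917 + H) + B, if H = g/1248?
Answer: 3173/3 ≈ 1057.7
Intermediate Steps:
H = 2/3 (H = 832/1248 = 832*(1/1248) = 2/3 ≈ 0.66667)
B = 140 (B = -4 + ((4 - 14) + 22)**2 = -4 + (-10 + 22)**2 = -4 + 12**2 = -4 + 144 = 140)
(917 + H) + B = (917 + 2/3) + 140 = 2753/3 + 140 = 3173/3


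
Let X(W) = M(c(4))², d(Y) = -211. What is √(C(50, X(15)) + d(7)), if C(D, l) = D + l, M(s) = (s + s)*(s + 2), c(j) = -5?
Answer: √739 ≈ 27.185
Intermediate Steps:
M(s) = 2*s*(2 + s) (M(s) = (2*s)*(2 + s) = 2*s*(2 + s))
X(W) = 900 (X(W) = (2*(-5)*(2 - 5))² = (2*(-5)*(-3))² = 30² = 900)
√(C(50, X(15)) + d(7)) = √((50 + 900) - 211) = √(950 - 211) = √739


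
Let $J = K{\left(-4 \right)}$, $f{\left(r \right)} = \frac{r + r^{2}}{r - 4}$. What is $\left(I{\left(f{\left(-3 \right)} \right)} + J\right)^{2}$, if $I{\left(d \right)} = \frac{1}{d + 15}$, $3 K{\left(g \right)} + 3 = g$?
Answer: $\frac{50176}{9801} \approx 5.1195$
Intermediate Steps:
$K{\left(g \right)} = -1 + \frac{g}{3}$
$f{\left(r \right)} = \frac{r + r^{2}}{-4 + r}$
$J = - \frac{7}{3}$ ($J = -1 + \frac{1}{3} \left(-4\right) = -1 - \frac{4}{3} = - \frac{7}{3} \approx -2.3333$)
$I{\left(d \right)} = \frac{1}{15 + d}$
$\left(I{\left(f{\left(-3 \right)} \right)} + J\right)^{2} = \left(\frac{1}{15 - \frac{3 \left(1 - 3\right)}{-4 - 3}} - \frac{7}{3}\right)^{2} = \left(\frac{1}{15 - 3 \frac{1}{-7} \left(-2\right)} - \frac{7}{3}\right)^{2} = \left(\frac{1}{15 - \left(- \frac{3}{7}\right) \left(-2\right)} - \frac{7}{3}\right)^{2} = \left(\frac{1}{15 - \frac{6}{7}} - \frac{7}{3}\right)^{2} = \left(\frac{1}{\frac{99}{7}} - \frac{7}{3}\right)^{2} = \left(\frac{7}{99} - \frac{7}{3}\right)^{2} = \left(- \frac{224}{99}\right)^{2} = \frac{50176}{9801}$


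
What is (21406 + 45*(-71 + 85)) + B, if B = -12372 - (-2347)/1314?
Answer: 12700843/1314 ≈ 9665.8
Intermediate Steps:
B = -16254461/1314 (B = -12372 - (-2347)/1314 = -12372 - 1*(-2347/1314) = -12372 + 2347/1314 = -16254461/1314 ≈ -12370.)
(21406 + 45*(-71 + 85)) + B = (21406 + 45*(-71 + 85)) - 16254461/1314 = (21406 + 45*14) - 16254461/1314 = (21406 + 630) - 16254461/1314 = 22036 - 16254461/1314 = 12700843/1314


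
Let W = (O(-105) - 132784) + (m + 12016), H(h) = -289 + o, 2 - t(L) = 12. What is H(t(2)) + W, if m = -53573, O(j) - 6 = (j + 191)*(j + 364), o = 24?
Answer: -152326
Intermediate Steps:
O(j) = 6 + (191 + j)*(364 + j) (O(j) = 6 + (j + 191)*(j + 364) = 6 + (191 + j)*(364 + j))
t(L) = -10 (t(L) = 2 - 1*12 = 2 - 12 = -10)
H(h) = -265 (H(h) = -289 + 24 = -265)
W = -152061 (W = ((69530 + (-105)² + 555*(-105)) - 132784) + (-53573 + 12016) = ((69530 + 11025 - 58275) - 132784) - 41557 = (22280 - 132784) - 41557 = -110504 - 41557 = -152061)
H(t(2)) + W = -265 - 152061 = -152326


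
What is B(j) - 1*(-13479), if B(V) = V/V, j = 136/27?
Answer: 13480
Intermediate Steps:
j = 136/27 (j = 136*(1/27) = 136/27 ≈ 5.0370)
B(V) = 1
B(j) - 1*(-13479) = 1 - 1*(-13479) = 1 + 13479 = 13480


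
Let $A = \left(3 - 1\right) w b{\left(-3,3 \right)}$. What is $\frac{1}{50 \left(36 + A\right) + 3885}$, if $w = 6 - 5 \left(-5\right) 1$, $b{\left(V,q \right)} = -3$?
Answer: $- \frac{1}{3615} \approx -0.00027663$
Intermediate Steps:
$w = 31$ ($w = 6 - \left(-25\right) 1 = 6 - -25 = 6 + 25 = 31$)
$A = -186$ ($A = \left(3 - 1\right) 31 \left(-3\right) = 2 \cdot 31 \left(-3\right) = 62 \left(-3\right) = -186$)
$\frac{1}{50 \left(36 + A\right) + 3885} = \frac{1}{50 \left(36 - 186\right) + 3885} = \frac{1}{50 \left(-150\right) + 3885} = \frac{1}{-7500 + 3885} = \frac{1}{-3615} = - \frac{1}{3615}$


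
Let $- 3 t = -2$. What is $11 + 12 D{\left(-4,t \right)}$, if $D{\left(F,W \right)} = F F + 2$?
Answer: $227$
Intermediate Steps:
$t = \frac{2}{3}$ ($t = \left(- \frac{1}{3}\right) \left(-2\right) = \frac{2}{3} \approx 0.66667$)
$D{\left(F,W \right)} = 2 + F^{2}$ ($D{\left(F,W \right)} = F^{2} + 2 = 2 + F^{2}$)
$11 + 12 D{\left(-4,t \right)} = 11 + 12 \left(2 + \left(-4\right)^{2}\right) = 11 + 12 \left(2 + 16\right) = 11 + 12 \cdot 18 = 11 + 216 = 227$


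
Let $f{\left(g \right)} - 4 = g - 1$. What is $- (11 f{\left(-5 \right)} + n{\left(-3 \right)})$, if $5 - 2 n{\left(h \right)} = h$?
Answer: $18$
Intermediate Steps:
$f{\left(g \right)} = 3 + g$ ($f{\left(g \right)} = 4 + \left(g - 1\right) = 4 + \left(-1 + g\right) = 3 + g$)
$n{\left(h \right)} = \frac{5}{2} - \frac{h}{2}$
$- (11 f{\left(-5 \right)} + n{\left(-3 \right)}) = - (11 \left(3 - 5\right) + \left(\frac{5}{2} - - \frac{3}{2}\right)) = - (11 \left(-2\right) + \left(\frac{5}{2} + \frac{3}{2}\right)) = - (-22 + 4) = \left(-1\right) \left(-18\right) = 18$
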